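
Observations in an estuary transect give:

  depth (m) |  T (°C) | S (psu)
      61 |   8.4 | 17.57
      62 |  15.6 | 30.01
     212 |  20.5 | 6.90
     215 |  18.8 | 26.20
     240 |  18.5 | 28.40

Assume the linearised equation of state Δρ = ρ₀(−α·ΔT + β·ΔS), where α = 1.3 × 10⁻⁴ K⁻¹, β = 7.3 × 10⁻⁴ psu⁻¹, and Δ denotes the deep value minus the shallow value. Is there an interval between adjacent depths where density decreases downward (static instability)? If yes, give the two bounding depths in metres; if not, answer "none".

Evaluate Δρ/ρ₀ = −αΔT + βΔS across each adjacent pair:
  61–62 m: −αΔT+βΔS = −(1.3 × 10⁻⁴)(+7.2)+(7.3 × 10⁻⁴)(+12.44) = 8.1 × 10⁻³ → stable
  62–212 m: −αΔT+βΔS = −(1.3 × 10⁻⁴)(+4.9)+(7.3 × 10⁻⁴)(-23.11) = -0.018 → UNSTABLE
  212–215 m: −αΔT+βΔS = −(1.3 × 10⁻⁴)(-1.7)+(7.3 × 10⁻⁴)(+19.30) = 0.014 → stable
  215–240 m: −αΔT+βΔS = −(1.3 × 10⁻⁴)(-0.3)+(7.3 × 10⁻⁴)(+2.20) = 1.6 × 10⁻³ → stable
The 62–212 m interval has Δρ < 0: lighter water underlies denser water.

62–212 m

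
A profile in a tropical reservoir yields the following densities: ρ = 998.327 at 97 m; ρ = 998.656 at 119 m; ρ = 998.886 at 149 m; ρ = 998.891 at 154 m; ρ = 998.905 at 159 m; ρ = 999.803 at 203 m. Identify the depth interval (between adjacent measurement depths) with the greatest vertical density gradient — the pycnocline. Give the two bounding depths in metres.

Compute the density gradient over each adjacent pair:
  97–119 m: Δρ/Δz = 0.329/22 = 0.015 kg m⁻⁴
  119–149 m: Δρ/Δz = 0.230/30 = 7.7 × 10⁻³ kg m⁻⁴
  149–154 m: Δρ/Δz = 0.005/5 = 1.0 × 10⁻³ kg m⁻⁴
  154–159 m: Δρ/Δz = 0.014/5 = 2.8 × 10⁻³ kg m⁻⁴
  159–203 m: Δρ/Δz = 0.898/44 = 0.020 kg m⁻⁴
The largest gradient is in the 159–203 m interval — the pycnocline.

159–203 m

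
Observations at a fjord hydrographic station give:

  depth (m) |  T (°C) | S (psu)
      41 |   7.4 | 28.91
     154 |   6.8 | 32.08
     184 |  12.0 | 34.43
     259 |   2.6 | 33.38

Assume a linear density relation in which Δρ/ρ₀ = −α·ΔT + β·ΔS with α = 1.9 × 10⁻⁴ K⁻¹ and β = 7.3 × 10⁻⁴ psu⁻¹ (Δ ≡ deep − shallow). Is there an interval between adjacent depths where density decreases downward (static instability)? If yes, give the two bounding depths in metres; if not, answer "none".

Evaluate Δρ/ρ₀ = −αΔT + βΔS across each adjacent pair:
  41–154 m: −αΔT+βΔS = −(1.9 × 10⁻⁴)(-0.6)+(7.3 × 10⁻⁴)(+3.17) = 2.4 × 10⁻³ → stable
  154–184 m: −αΔT+βΔS = −(1.9 × 10⁻⁴)(+5.2)+(7.3 × 10⁻⁴)(+2.35) = 7.3 × 10⁻⁴ → stable
  184–259 m: −αΔT+βΔS = −(1.9 × 10⁻⁴)(-9.4)+(7.3 × 10⁻⁴)(-1.05) = 1.0 × 10⁻³ → stable
Every interval has Δρ > 0: the column is stably stratified throughout.

none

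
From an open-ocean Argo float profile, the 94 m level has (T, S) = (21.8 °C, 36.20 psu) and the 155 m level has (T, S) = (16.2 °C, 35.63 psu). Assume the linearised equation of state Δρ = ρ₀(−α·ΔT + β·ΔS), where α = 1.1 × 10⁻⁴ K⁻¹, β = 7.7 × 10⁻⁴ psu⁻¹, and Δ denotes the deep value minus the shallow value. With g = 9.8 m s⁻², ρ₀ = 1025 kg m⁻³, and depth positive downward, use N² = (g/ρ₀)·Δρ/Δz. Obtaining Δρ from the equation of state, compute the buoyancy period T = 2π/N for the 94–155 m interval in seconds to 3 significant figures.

1.18 × 10³ s

ΔT = -5.6 K, ΔS = -0.57 psu (deep − shallow).
Δρ/ρ₀ = −αΔT + βΔS = 6.16 × 10⁻⁴ − 4.389 × 10⁻⁴ = 1.771 × 10⁻⁴, so Δρ ≈ 0.1815 kg m⁻³.
N² = (g/ρ₀)·Δρ/Δz = g·(Δρ/ρ₀)/Δz = 9.8 × 1.771 × 10⁻⁴ / 61 = 2.8452 × 10⁻⁵ s⁻².
N = √(2.8452 × 10⁻⁵) = 5.3340 × 10⁻³ rad s⁻¹ → T = 2π/N = 1.1780 × 10³ s ≈ 1.18 × 10³ s.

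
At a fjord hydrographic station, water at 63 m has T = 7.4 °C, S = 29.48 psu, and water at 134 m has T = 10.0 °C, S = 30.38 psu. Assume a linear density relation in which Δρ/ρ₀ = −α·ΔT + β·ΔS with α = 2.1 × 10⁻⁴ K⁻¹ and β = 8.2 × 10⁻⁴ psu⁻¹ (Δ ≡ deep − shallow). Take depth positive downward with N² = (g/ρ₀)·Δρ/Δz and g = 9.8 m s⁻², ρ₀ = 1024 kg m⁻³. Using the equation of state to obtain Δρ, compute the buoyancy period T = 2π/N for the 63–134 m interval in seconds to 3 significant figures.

ΔT = +2.6 K, ΔS = +0.90 psu (deep − shallow).
Δρ/ρ₀ = −αΔT + βΔS = -5.46 × 10⁻⁴ + 7.38 × 10⁻⁴ = 1.92 × 10⁻⁴, so Δρ ≈ 0.1966 kg m⁻³.
N² = (g/ρ₀)·Δρ/Δz = g·(Δρ/ρ₀)/Δz = 9.8 × 1.92 × 10⁻⁴ / 71 = 2.6501 × 10⁻⁵ s⁻².
N = √(2.6501 × 10⁻⁵) = 5.1479 × 10⁻³ rad s⁻¹ → T = 2π/N = 1.2205 × 10³ s ≈ 1.22 × 10³ s.

1.22 × 10³ s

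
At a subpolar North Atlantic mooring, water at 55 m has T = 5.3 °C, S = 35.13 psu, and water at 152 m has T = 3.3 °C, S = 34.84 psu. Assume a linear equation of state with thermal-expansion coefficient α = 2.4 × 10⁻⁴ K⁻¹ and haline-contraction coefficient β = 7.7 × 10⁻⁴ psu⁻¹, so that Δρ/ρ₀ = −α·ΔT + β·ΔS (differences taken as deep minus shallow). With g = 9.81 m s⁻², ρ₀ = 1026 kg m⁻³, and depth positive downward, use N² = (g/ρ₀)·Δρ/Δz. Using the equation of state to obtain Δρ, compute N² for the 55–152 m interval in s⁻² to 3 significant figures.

2.60 × 10⁻⁵ s⁻²

ΔT = -2.0 K, ΔS = -0.29 psu (deep − shallow).
Δρ/ρ₀ = −αΔT + βΔS = 4.80 × 10⁻⁴ − 2.233 × 10⁻⁴ = 2.567 × 10⁻⁴, so Δρ ≈ 0.2634 kg m⁻³.
N² = (g/ρ₀)·Δρ/Δz = g·(Δρ/ρ₀)/Δz = 9.81 × 2.567 × 10⁻⁴ / 97 = 2.5961 × 10⁻⁵ s⁻² ≈ 2.60 × 10⁻⁵ s⁻².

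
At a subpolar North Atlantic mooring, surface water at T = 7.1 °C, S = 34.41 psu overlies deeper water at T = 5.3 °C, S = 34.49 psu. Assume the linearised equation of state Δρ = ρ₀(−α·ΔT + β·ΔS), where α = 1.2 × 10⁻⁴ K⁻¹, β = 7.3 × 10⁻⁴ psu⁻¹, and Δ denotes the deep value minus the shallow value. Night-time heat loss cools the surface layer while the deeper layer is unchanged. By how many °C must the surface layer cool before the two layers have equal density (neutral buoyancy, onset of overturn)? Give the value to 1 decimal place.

Neutral buoyancy requires Δρ = 0, i.e. −α(T_deep − T_surf′) + β(S_deep − S_surf) = 0.
T_surf′ = T_deep − (β/α)·ΔS = 5.3 − (7.3 × 10⁻⁴/1.2 × 10⁻⁴)·(+0.08) = 4.813 °C.
Cooling required: 7.1 − (4.813) = 2.287 °C.

2.3 °C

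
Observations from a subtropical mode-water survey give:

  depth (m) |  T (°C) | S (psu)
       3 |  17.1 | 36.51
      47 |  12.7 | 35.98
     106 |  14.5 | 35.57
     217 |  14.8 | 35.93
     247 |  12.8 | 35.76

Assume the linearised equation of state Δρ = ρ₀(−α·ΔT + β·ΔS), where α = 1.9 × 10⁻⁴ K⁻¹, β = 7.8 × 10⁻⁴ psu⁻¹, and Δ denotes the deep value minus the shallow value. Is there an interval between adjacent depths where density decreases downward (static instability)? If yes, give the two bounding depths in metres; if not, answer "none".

47–106 m

Evaluate Δρ/ρ₀ = −αΔT + βΔS across each adjacent pair:
  3–47 m: −αΔT+βΔS = −(1.9 × 10⁻⁴)(-4.4)+(7.8 × 10⁻⁴)(-0.53) = 4.2 × 10⁻⁴ → stable
  47–106 m: −αΔT+βΔS = −(1.9 × 10⁻⁴)(+1.8)+(7.8 × 10⁻⁴)(-0.41) = -6.6 × 10⁻⁴ → UNSTABLE
  106–217 m: −αΔT+βΔS = −(1.9 × 10⁻⁴)(+0.3)+(7.8 × 10⁻⁴)(+0.36) = 2.2 × 10⁻⁴ → stable
  217–247 m: −αΔT+βΔS = −(1.9 × 10⁻⁴)(-2.0)+(7.8 × 10⁻⁴)(-0.17) = 2.5 × 10⁻⁴ → stable
The 47–106 m interval has Δρ < 0: lighter water underlies denser water.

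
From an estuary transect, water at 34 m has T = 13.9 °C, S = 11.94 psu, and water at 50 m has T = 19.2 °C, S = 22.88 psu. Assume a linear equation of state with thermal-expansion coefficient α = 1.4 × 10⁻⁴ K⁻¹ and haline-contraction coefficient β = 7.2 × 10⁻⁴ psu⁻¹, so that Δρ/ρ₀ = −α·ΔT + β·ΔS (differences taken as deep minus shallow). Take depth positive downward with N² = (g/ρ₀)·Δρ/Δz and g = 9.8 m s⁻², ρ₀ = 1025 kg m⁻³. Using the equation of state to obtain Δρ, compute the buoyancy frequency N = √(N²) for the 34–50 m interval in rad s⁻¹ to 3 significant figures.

ΔT = +5.3 K, ΔS = +10.94 psu (deep − shallow).
Δρ/ρ₀ = −αΔT + βΔS = -7.42 × 10⁻⁴ + 7.8768 × 10⁻³ = 7.1348 × 10⁻³, so Δρ ≈ 7.313 kg m⁻³.
N² = (g/ρ₀)·Δρ/Δz = g·(Δρ/ρ₀)/Δz = 9.8 × 7.1348 × 10⁻³ / 16 = 4.3701 × 10⁻³ s⁻².
N = √(4.3701 × 10⁻³) = 0.066107 rad s⁻¹ ≈ 0.0661 rad s⁻¹.

0.0661 rad s⁻¹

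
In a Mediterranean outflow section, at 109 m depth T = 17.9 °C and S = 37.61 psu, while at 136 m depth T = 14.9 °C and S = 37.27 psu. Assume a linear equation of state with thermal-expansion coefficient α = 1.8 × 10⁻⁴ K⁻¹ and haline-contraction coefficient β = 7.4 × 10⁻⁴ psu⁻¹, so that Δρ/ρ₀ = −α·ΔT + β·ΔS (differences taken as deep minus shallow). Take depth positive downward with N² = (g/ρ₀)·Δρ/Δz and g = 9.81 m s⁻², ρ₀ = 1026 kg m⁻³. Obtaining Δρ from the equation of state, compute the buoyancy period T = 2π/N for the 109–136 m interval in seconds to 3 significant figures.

614 s

ΔT = -3.0 K, ΔS = -0.34 psu (deep − shallow).
Δρ/ρ₀ = −αΔT + βΔS = 5.40 × 10⁻⁴ − 2.516 × 10⁻⁴ = 2.884 × 10⁻⁴, so Δρ ≈ 0.2959 kg m⁻³.
N² = (g/ρ₀)·Δρ/Δz = g·(Δρ/ρ₀)/Δz = 9.81 × 2.884 × 10⁻⁴ / 27 = 1.0479 × 10⁻⁴ s⁻².
N = √(1.0479 × 10⁻⁴) = 0.010237 rad s⁻¹ → T = 2π/N = 613.77 s ≈ 614 s.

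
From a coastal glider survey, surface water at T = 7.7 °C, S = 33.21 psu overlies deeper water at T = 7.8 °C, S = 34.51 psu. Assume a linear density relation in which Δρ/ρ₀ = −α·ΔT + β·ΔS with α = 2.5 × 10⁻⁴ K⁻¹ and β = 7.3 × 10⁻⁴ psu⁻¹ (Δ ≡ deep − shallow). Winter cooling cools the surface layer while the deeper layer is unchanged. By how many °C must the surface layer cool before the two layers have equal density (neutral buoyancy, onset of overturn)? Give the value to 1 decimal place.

3.7 °C

Neutral buoyancy requires Δρ = 0, i.e. −α(T_deep − T_surf′) + β(S_deep − S_surf) = 0.
T_surf′ = T_deep − (β/α)·ΔS = 7.8 − (7.3 × 10⁻⁴/2.5 × 10⁻⁴)·(+1.30) = 4.004 °C.
Cooling required: 7.7 − (4.004) = 3.696 °C.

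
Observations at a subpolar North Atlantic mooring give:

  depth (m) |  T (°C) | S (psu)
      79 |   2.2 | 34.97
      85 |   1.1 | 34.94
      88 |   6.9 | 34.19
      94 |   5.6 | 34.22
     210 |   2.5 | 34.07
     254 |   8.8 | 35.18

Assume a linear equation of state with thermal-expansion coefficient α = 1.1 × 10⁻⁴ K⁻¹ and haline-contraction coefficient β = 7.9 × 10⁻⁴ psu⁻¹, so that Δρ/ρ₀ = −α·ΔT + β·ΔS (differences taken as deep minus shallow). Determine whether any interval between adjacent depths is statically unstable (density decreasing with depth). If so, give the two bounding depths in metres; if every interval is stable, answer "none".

Evaluate Δρ/ρ₀ = −αΔT + βΔS across each adjacent pair:
  79–85 m: −αΔT+βΔS = −(1.1 × 10⁻⁴)(-1.1)+(7.9 × 10⁻⁴)(-0.03) = 9.7 × 10⁻⁵ → stable
  85–88 m: −αΔT+βΔS = −(1.1 × 10⁻⁴)(+5.8)+(7.9 × 10⁻⁴)(-0.75) = -1.2 × 10⁻³ → UNSTABLE
  88–94 m: −αΔT+βΔS = −(1.1 × 10⁻⁴)(-1.3)+(7.9 × 10⁻⁴)(+0.03) = 1.7 × 10⁻⁴ → stable
  94–210 m: −αΔT+βΔS = −(1.1 × 10⁻⁴)(-3.1)+(7.9 × 10⁻⁴)(-0.15) = 2.2 × 10⁻⁴ → stable
  210–254 m: −αΔT+βΔS = −(1.1 × 10⁻⁴)(+6.3)+(7.9 × 10⁻⁴)(+1.11) = 1.8 × 10⁻⁴ → stable
The 85–88 m interval has Δρ < 0: lighter water underlies denser water.

85–88 m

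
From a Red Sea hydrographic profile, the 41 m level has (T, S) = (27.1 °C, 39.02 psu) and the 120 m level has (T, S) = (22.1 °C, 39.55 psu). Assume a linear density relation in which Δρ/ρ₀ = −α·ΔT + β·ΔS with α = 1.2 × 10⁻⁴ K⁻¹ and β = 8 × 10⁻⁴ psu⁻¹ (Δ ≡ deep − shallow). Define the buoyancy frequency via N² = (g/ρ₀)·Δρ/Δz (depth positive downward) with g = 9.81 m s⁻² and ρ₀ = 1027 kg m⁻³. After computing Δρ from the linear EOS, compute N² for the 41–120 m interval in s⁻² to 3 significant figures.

ΔT = -5.0 K, ΔS = +0.53 psu (deep − shallow).
Δρ/ρ₀ = −αΔT + βΔS = 6.00 × 10⁻⁴ + 4.24 × 10⁻⁴ = 1.024 × 10⁻³, so Δρ ≈ 1.052 kg m⁻³.
N² = (g/ρ₀)·Δρ/Δz = g·(Δρ/ρ₀)/Δz = 9.81 × 1.024 × 10⁻³ / 79 = 1.2716 × 10⁻⁴ s⁻² ≈ 1.27 × 10⁻⁴ s⁻².

1.27 × 10⁻⁴ s⁻²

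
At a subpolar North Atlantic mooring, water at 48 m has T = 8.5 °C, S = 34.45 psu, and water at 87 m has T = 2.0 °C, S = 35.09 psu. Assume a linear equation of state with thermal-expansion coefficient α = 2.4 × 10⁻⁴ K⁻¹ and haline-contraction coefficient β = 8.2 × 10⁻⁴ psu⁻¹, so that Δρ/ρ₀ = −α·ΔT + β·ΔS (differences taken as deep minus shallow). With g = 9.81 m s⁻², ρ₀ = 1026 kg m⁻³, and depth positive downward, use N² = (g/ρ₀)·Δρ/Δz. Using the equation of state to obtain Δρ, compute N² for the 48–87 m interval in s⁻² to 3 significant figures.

5.24 × 10⁻⁴ s⁻²

ΔT = -6.5 K, ΔS = +0.64 psu (deep − shallow).
Δρ/ρ₀ = −αΔT + βΔS = 1.56 × 10⁻³ + 5.248 × 10⁻⁴ = 2.0848 × 10⁻³, so Δρ ≈ 2.139 kg m⁻³.
N² = (g/ρ₀)·Δρ/Δz = g·(Δρ/ρ₀)/Δz = 9.81 × 2.0848 × 10⁻³ / 39 = 5.2441 × 10⁻⁴ s⁻² ≈ 5.24 × 10⁻⁴ s⁻².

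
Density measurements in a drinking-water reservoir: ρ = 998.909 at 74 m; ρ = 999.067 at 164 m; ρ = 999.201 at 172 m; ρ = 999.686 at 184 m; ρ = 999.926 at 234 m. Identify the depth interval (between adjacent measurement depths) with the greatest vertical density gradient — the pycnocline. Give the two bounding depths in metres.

172–184 m

Compute the density gradient over each adjacent pair:
  74–164 m: Δρ/Δz = 0.158/90 = 1.8 × 10⁻³ kg m⁻⁴
  164–172 m: Δρ/Δz = 0.134/8 = 0.017 kg m⁻⁴
  172–184 m: Δρ/Δz = 0.485/12 = 0.040 kg m⁻⁴
  184–234 m: Δρ/Δz = 0.240/50 = 4.8 × 10⁻³ kg m⁻⁴
The largest gradient is in the 172–184 m interval — the pycnocline.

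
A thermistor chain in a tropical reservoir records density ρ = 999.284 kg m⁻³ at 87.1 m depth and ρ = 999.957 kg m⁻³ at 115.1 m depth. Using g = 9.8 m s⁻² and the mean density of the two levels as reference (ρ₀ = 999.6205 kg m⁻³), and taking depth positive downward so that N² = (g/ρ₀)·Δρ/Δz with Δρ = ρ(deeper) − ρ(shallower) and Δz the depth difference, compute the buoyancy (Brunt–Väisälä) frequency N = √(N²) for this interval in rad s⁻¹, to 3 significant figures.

0.0154 rad s⁻¹

Δρ = 999.957 − 999.284 = 0.673 kg m⁻³ over Δz = 115.1 − 87.1 = 28 m.
N² = (9.8/999.6205) × (0.673/28) = 2.3564 × 10⁻⁴ s⁻².
N = √(2.3564 × 10⁻⁴) = 0.015351 rad s⁻¹ ≈ 0.0154 rad s⁻¹.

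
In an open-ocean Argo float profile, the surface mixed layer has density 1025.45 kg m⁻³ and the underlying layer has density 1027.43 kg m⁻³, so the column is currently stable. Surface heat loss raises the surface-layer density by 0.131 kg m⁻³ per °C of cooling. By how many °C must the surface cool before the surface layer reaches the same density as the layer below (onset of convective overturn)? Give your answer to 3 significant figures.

15.1 °C

Density deficit of the surface layer: 1027.43 − 1025.45 = 1.98 kg m⁻³.
Required change = 1.98 / 0.131 = 15.1 °C.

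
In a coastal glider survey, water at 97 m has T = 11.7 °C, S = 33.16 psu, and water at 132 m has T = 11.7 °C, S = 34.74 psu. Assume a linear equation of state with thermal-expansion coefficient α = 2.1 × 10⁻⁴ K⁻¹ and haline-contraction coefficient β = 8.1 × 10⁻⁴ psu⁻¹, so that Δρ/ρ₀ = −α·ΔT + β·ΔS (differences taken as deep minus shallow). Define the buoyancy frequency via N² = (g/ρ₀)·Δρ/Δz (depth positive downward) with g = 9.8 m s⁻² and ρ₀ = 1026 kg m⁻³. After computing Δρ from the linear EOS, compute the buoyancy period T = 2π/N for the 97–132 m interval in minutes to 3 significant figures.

5.53 min

ΔT = +0.0 K, ΔS = +1.58 psu (deep − shallow).
Δρ/ρ₀ = −αΔT + βΔS = 0 + 1.2798 × 10⁻³ = 1.2798 × 10⁻³, so Δρ ≈ 1.313 kg m⁻³.
N² = (g/ρ₀)·Δρ/Δz = g·(Δρ/ρ₀)/Δz = 9.8 × 1.2798 × 10⁻³ / 35 = 3.5834 × 10⁻⁴ s⁻².
N = √(3.5834 × 10⁻⁴) = 0.018930 rad s⁻¹ → T = 2π/N = 331.92 s = 5.5320 min ≈ 5.53 min.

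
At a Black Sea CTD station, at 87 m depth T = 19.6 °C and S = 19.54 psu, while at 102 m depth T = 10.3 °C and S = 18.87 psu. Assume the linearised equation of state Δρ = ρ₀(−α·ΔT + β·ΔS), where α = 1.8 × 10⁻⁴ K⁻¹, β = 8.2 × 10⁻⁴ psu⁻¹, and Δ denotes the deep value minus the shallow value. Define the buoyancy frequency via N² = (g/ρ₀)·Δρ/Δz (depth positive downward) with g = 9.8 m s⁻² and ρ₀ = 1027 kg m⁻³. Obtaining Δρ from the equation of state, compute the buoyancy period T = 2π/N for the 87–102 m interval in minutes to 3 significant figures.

3.86 min

ΔT = -9.3 K, ΔS = -0.67 psu (deep − shallow).
Δρ/ρ₀ = −αΔT + βΔS = 1.674 × 10⁻³ − 5.494 × 10⁻⁴ = 1.1246 × 10⁻³, so Δρ ≈ 1.155 kg m⁻³.
N² = (g/ρ₀)·Δρ/Δz = g·(Δρ/ρ₀)/Δz = 9.8 × 1.1246 × 10⁻³ / 15 = 7.3474 × 10⁻⁴ s⁻².
N = √(7.3474 × 10⁻⁴) = 0.027106 rad s⁻¹ → T = 2π/N = 231.80 s = 3.8633 min ≈ 3.86 min.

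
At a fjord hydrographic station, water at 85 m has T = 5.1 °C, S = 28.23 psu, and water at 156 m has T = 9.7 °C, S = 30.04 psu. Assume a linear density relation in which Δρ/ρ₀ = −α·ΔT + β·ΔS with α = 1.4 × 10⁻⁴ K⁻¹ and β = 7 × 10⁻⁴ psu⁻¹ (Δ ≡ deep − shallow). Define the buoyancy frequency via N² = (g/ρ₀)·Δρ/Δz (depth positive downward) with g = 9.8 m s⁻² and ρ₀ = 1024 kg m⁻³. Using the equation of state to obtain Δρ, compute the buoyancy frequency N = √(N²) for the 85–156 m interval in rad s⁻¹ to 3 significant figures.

ΔT = +4.6 K, ΔS = +1.81 psu (deep − shallow).
Δρ/ρ₀ = −αΔT + βΔS = -6.44 × 10⁻⁴ + 1.267 × 10⁻³ = 6.23 × 10⁻⁴, so Δρ ≈ 0.6380 kg m⁻³.
N² = (g/ρ₀)·Δρ/Δz = g·(Δρ/ρ₀)/Δz = 9.8 × 6.23 × 10⁻⁴ / 71 = 8.5992 × 10⁻⁵ s⁻².
N = √(8.5992 × 10⁻⁵) = 9.2732 × 10⁻³ rad s⁻¹ ≈ 9.27 × 10⁻³ rad s⁻¹.

9.27 × 10⁻³ rad s⁻¹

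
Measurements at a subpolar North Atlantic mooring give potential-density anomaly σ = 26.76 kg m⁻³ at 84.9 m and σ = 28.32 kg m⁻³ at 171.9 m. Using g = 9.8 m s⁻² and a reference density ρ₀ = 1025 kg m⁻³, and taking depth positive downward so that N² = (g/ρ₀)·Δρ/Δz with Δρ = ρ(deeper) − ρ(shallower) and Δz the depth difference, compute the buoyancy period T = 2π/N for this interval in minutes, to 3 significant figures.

Δρ = 1028.32 − 1026.76 = 1.56 kg m⁻³ over Δz = 171.9 − 84.9 = 87 m.
N² = (9.8/1025) × (1.56/87) = 1.7144 × 10⁻⁴ s⁻².
N = √(1.7144 × 10⁻⁴) = 0.013094 rad s⁻¹, so T = 2π/N = 479.85 s = 7.9975 min ≈ 8.00 min.

8.00 min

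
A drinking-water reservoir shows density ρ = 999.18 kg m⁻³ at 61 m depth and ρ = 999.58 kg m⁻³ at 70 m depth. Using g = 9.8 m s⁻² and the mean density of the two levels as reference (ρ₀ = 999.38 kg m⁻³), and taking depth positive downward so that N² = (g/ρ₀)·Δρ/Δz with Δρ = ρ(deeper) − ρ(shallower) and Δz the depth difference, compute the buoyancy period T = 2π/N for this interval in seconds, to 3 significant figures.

Δρ = 999.58 − 999.18 = 0.40 kg m⁻³ over Δz = 70 − 61 = 9 m.
N² = (9.8/999.38) × (0.40/9) = 4.3583 × 10⁻⁴ s⁻².
N = √(4.3583 × 10⁻⁴) = 0.020877 rad s⁻¹, so T = 2π/N = 300.96 s ≈ 301 s.

301 s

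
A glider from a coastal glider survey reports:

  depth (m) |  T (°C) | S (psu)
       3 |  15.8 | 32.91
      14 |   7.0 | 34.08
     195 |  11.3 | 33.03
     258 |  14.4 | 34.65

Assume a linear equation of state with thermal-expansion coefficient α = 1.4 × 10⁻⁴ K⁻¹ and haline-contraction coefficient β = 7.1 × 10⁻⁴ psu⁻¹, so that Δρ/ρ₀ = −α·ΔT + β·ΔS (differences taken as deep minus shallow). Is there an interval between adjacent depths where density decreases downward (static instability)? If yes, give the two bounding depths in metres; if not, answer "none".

14–195 m

Evaluate Δρ/ρ₀ = −αΔT + βΔS across each adjacent pair:
  3–14 m: −αΔT+βΔS = −(1.4 × 10⁻⁴)(-8.8)+(7.1 × 10⁻⁴)(+1.17) = 2.1 × 10⁻³ → stable
  14–195 m: −αΔT+βΔS = −(1.4 × 10⁻⁴)(+4.3)+(7.1 × 10⁻⁴)(-1.05) = -1.3 × 10⁻³ → UNSTABLE
  195–258 m: −αΔT+βΔS = −(1.4 × 10⁻⁴)(+3.1)+(7.1 × 10⁻⁴)(+1.62) = 7.2 × 10⁻⁴ → stable
The 14–195 m interval has Δρ < 0: lighter water underlies denser water.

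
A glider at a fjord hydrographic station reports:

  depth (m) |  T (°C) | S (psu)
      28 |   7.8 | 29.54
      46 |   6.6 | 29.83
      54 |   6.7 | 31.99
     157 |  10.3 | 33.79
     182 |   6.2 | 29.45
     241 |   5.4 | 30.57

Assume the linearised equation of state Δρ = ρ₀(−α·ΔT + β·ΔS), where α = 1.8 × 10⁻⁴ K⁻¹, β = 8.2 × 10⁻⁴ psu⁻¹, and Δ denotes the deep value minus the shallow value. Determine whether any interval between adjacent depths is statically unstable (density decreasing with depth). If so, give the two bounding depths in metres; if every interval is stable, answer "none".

Evaluate Δρ/ρ₀ = −αΔT + βΔS across each adjacent pair:
  28–46 m: −αΔT+βΔS = −(1.8 × 10⁻⁴)(-1.2)+(8.2 × 10⁻⁴)(+0.29) = 4.5 × 10⁻⁴ → stable
  46–54 m: −αΔT+βΔS = −(1.8 × 10⁻⁴)(+0.1)+(8.2 × 10⁻⁴)(+2.16) = 1.8 × 10⁻³ → stable
  54–157 m: −αΔT+βΔS = −(1.8 × 10⁻⁴)(+3.6)+(8.2 × 10⁻⁴)(+1.80) = 8.3 × 10⁻⁴ → stable
  157–182 m: −αΔT+βΔS = −(1.8 × 10⁻⁴)(-4.1)+(8.2 × 10⁻⁴)(-4.34) = -2.8 × 10⁻³ → UNSTABLE
  182–241 m: −αΔT+βΔS = −(1.8 × 10⁻⁴)(-0.8)+(8.2 × 10⁻⁴)(+1.12) = 1.1 × 10⁻³ → stable
The 157–182 m interval has Δρ < 0: lighter water underlies denser water.

157–182 m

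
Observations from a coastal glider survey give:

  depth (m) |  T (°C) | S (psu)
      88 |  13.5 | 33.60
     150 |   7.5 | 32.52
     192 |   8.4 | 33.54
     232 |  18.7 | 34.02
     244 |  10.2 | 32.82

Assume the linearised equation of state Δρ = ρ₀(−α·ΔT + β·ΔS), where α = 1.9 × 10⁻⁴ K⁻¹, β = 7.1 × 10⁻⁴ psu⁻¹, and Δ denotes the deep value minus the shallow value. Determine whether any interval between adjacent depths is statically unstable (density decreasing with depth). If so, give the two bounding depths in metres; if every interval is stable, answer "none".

Evaluate Δρ/ρ₀ = −αΔT + βΔS across each adjacent pair:
  88–150 m: −αΔT+βΔS = −(1.9 × 10⁻⁴)(-6.0)+(7.1 × 10⁻⁴)(-1.08) = 3.7 × 10⁻⁴ → stable
  150–192 m: −αΔT+βΔS = −(1.9 × 10⁻⁴)(+0.9)+(7.1 × 10⁻⁴)(+1.02) = 5.5 × 10⁻⁴ → stable
  192–232 m: −αΔT+βΔS = −(1.9 × 10⁻⁴)(+10.3)+(7.1 × 10⁻⁴)(+0.48) = -1.6 × 10⁻³ → UNSTABLE
  232–244 m: −αΔT+βΔS = −(1.9 × 10⁻⁴)(-8.5)+(7.1 × 10⁻⁴)(-1.20) = 7.6 × 10⁻⁴ → stable
The 192–232 m interval has Δρ < 0: lighter water underlies denser water.

192–232 m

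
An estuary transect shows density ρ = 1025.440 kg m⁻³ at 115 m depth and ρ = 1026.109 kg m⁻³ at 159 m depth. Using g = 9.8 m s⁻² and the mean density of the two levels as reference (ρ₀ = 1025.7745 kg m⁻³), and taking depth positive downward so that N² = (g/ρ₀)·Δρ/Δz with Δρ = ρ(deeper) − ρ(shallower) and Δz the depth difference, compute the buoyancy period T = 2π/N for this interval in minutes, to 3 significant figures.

Δρ = 1026.109 − 1025.440 = 0.669 kg m⁻³ over Δz = 159 − 115 = 44 m.
N² = (9.8/1025.7745) × (0.669/44) = 1.4526 × 10⁻⁴ s⁻².
N = √(1.4526 × 10⁻⁴) = 0.012052 rad s⁻¹, so T = 2π/N = 521.34 s = 8.6890 min ≈ 8.69 min.

8.69 min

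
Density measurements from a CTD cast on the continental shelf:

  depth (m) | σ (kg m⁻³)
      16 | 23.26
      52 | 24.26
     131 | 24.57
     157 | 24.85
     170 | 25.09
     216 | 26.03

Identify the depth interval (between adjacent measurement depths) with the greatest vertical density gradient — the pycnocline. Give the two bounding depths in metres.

Compute the density gradient over each adjacent pair:
  16–52 m: Δρ/Δz = 1.00/36 = 0.028 kg m⁻⁴
  52–131 m: Δρ/Δz = 0.31/79 = 3.9 × 10⁻³ kg m⁻⁴
  131–157 m: Δρ/Δz = 0.28/26 = 0.011 kg m⁻⁴
  157–170 m: Δρ/Δz = 0.24/13 = 0.018 kg m⁻⁴
  170–216 m: Δρ/Δz = 0.94/46 = 0.020 kg m⁻⁴
The largest gradient is in the 16–52 m interval — the pycnocline.

16–52 m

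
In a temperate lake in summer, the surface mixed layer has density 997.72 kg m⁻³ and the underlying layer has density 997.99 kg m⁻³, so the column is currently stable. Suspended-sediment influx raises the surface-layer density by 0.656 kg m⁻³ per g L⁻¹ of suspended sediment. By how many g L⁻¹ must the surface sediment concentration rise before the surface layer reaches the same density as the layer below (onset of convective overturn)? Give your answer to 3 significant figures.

0.412 g L⁻¹

Density deficit of the surface layer: 997.99 − 997.72 = 0.27 kg m⁻³.
Required change = 0.27 / 0.656 = 0.412 g L⁻¹.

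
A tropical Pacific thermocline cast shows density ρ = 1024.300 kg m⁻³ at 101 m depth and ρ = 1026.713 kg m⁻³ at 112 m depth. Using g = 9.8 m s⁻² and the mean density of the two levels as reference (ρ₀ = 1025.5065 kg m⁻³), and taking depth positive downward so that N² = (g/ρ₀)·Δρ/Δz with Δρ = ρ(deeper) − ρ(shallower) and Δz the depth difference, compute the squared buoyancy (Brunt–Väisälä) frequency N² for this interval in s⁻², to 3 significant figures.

2.10 × 10⁻³ s⁻²

Δρ = 1026.713 − 1024.300 = 2.413 kg m⁻³ over Δz = 112 − 101 = 11 m.
N² = (9.8/1025.5065) × (2.413/11) = 2.0963 × 10⁻³ s⁻² ≈ 2.10 × 10⁻³ s⁻².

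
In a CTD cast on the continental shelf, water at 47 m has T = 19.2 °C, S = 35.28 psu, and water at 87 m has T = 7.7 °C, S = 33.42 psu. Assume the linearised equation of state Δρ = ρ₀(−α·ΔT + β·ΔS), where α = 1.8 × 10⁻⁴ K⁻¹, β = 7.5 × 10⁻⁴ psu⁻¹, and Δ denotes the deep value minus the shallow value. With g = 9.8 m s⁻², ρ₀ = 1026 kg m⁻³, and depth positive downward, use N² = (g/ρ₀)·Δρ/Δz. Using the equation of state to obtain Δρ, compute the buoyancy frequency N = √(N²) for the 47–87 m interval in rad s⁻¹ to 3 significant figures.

0.0129 rad s⁻¹

ΔT = -11.5 K, ΔS = -1.86 psu (deep − shallow).
Δρ/ρ₀ = −αΔT + βΔS = 2.07 × 10⁻³ − 1.395 × 10⁻³ = 6.75 × 10⁻⁴, so Δρ ≈ 0.6925 kg m⁻³.
N² = (g/ρ₀)·Δρ/Δz = g·(Δρ/ρ₀)/Δz = 9.8 × 6.75 × 10⁻⁴ / 40 = 1.6538 × 10⁻⁴ s⁻².
N = √(1.6538 × 10⁻⁴) = 0.012860 rad s⁻¹ ≈ 0.0129 rad s⁻¹.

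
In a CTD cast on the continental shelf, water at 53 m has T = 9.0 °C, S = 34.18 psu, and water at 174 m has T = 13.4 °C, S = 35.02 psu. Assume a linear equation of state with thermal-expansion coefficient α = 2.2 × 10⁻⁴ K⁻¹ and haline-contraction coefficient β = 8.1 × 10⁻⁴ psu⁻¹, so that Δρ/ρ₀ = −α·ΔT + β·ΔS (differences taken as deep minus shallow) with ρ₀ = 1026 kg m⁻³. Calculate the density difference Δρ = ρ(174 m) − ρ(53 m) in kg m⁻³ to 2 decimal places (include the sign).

-0.30 kg m⁻³

ΔT = +4.4 K, ΔS = +0.84 psu (deep − shallow).
Δρ/ρ₀ = −(2.2 × 10⁻⁴)(+4.4) + (8.1 × 10⁻⁴)(+0.84) = -2.876 × 10⁻⁴.
Δρ = 1026 × (-2.876 × 10⁻⁴) = -0.30 kg m⁻³.
Negative Δρ: lighter below, statically unstable.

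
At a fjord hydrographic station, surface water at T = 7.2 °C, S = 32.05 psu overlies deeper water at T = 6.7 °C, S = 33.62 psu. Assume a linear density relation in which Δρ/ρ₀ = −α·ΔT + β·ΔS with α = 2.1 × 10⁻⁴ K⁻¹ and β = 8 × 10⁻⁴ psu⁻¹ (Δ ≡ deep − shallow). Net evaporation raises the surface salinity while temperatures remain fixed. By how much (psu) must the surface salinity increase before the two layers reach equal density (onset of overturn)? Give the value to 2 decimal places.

1.70 psu

Neutral buoyancy requires −α(T_deep − T_surf) + β(S_deep − S_surf′) = 0.
S_surf′ = S_deep − (α/β)·ΔT = 33.62 − (2.1 × 10⁻⁴/8 × 10⁻⁴)·(-0.5) = 33.7512 psu.
Increase required: 33.7512 − 32.05 = 1.7012 psu.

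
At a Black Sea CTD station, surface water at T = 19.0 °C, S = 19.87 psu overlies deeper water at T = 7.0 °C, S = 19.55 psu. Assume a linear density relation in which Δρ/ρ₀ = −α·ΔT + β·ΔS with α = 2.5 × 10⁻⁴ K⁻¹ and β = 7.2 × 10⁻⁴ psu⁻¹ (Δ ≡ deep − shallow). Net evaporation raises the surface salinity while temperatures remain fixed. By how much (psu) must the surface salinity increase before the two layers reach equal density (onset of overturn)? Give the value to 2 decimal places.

Neutral buoyancy requires −α(T_deep − T_surf) + β(S_deep − S_surf′) = 0.
S_surf′ = S_deep − (α/β)·ΔT = 19.55 − (2.5 × 10⁻⁴/7.2 × 10⁻⁴)·(-12.0) = 23.7167 psu.
Increase required: 23.7167 − 19.87 = 3.8467 psu.

3.85 psu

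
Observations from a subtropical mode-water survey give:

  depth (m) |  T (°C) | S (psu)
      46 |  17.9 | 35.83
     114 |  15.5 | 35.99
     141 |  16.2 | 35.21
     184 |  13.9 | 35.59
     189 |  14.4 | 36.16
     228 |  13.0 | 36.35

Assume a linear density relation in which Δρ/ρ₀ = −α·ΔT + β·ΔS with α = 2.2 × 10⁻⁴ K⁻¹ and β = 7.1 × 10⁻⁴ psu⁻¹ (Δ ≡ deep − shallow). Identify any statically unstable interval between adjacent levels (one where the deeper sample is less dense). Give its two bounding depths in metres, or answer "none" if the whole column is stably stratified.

Evaluate Δρ/ρ₀ = −αΔT + βΔS across each adjacent pair:
  46–114 m: −αΔT+βΔS = −(2.2 × 10⁻⁴)(-2.4)+(7.1 × 10⁻⁴)(+0.16) = 6.4 × 10⁻⁴ → stable
  114–141 m: −αΔT+βΔS = −(2.2 × 10⁻⁴)(+0.7)+(7.1 × 10⁻⁴)(-0.78) = -7.1 × 10⁻⁴ → UNSTABLE
  141–184 m: −αΔT+βΔS = −(2.2 × 10⁻⁴)(-2.3)+(7.1 × 10⁻⁴)(+0.38) = 7.8 × 10⁻⁴ → stable
  184–189 m: −αΔT+βΔS = −(2.2 × 10⁻⁴)(+0.5)+(7.1 × 10⁻⁴)(+0.57) = 2.9 × 10⁻⁴ → stable
  189–228 m: −αΔT+βΔS = −(2.2 × 10⁻⁴)(-1.4)+(7.1 × 10⁻⁴)(+0.19) = 4.4 × 10⁻⁴ → stable
The 114–141 m interval has Δρ < 0: lighter water underlies denser water.

114–141 m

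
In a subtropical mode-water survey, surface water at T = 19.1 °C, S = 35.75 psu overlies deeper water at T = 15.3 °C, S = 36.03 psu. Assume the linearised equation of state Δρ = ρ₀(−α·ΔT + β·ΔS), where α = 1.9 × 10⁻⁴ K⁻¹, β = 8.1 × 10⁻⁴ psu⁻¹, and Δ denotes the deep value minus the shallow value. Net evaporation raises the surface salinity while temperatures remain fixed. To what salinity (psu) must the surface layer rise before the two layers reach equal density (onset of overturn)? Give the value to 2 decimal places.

Neutral buoyancy requires −α(T_deep − T_surf) + β(S_deep − S_surf′) = 0.
S_surf′ = S_deep − (α/β)·ΔT = 36.03 − (1.9 × 10⁻⁴/8.1 × 10⁻⁴)·(-3.8) = 36.9214 psu.
Increase required: 36.9214 − 35.75 = 1.1714 psu.

36.92 psu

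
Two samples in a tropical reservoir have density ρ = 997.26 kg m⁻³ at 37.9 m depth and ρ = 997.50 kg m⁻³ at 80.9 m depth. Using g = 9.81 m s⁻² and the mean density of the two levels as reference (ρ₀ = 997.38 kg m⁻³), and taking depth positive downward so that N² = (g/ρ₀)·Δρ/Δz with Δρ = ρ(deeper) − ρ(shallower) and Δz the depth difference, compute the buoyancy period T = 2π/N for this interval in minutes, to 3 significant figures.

14.1 min

Δρ = 997.50 − 997.26 = 0.24 kg m⁻³ over Δz = 80.9 − 37.9 = 43 m.
N² = (9.81/997.38) × (0.24/43) = 5.4897 × 10⁻⁵ s⁻².
N = √(5.4897 × 10⁻⁵) = 7.4093 × 10⁻³ rad s⁻¹, so T = 2π/N = 848.01 s = 14.133 min ≈ 14.1 min.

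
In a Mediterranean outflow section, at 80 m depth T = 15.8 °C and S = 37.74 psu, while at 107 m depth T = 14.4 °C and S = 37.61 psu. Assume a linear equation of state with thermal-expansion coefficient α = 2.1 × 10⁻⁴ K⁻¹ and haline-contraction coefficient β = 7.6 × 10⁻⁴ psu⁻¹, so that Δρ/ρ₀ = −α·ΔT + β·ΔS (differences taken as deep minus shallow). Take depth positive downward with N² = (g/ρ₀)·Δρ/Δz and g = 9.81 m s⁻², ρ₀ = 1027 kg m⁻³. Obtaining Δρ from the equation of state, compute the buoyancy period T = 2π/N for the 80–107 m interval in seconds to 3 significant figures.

746 s

ΔT = -1.4 K, ΔS = -0.13 psu (deep − shallow).
Δρ/ρ₀ = −αΔT + βΔS = 2.94 × 10⁻⁴ − 9.88 × 10⁻⁵ = 1.952 × 10⁻⁴, so Δρ ≈ 0.2005 kg m⁻³.
N² = (g/ρ₀)·Δρ/Δz = g·(Δρ/ρ₀)/Δz = 9.81 × 1.952 × 10⁻⁴ / 27 = 7.0923 × 10⁻⁵ s⁻².
N = √(7.0923 × 10⁻⁵) = 8.4216 × 10⁻³ rad s⁻¹ → T = 2π/N = 746.08 s ≈ 746 s.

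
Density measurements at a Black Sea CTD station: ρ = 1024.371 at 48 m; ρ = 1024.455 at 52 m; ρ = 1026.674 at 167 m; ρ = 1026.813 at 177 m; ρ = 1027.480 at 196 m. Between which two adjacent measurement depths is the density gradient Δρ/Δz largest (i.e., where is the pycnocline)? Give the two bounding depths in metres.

177–196 m

Compute the density gradient over each adjacent pair:
  48–52 m: Δρ/Δz = 0.084/4 = 0.021 kg m⁻⁴
  52–167 m: Δρ/Δz = 2.219/115 = 0.019 kg m⁻⁴
  167–177 m: Δρ/Δz = 0.139/10 = 0.014 kg m⁻⁴
  177–196 m: Δρ/Δz = 0.667/19 = 0.035 kg m⁻⁴
The largest gradient is in the 177–196 m interval — the pycnocline.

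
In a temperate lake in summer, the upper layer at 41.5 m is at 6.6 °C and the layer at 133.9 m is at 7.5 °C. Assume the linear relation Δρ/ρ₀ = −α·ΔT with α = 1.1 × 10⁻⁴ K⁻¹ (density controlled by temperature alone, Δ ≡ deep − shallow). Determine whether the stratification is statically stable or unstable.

ΔT = 7.5 − 6.6 = +0.9 K, so Δρ/ρ₀ = −αΔT = -9.90 × 10⁻⁵.
Δρ/ρ₀ < 0, so Δρ < 0: deeper water is lighter → statically unstable; the column would overturn.

unstable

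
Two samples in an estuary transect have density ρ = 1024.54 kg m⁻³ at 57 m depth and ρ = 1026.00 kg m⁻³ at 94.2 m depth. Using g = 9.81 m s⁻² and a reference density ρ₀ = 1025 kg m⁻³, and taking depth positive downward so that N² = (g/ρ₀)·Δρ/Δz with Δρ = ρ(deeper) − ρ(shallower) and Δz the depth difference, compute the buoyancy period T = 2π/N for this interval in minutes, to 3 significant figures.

5.40 min

Δρ = 1026.00 − 1024.54 = 1.46 kg m⁻³ over Δz = 94.2 − 57 = 37.2 m.
N² = (9.81/1025) × (1.46/37.2) = 3.7563 × 10⁻⁴ s⁻².
N = √(3.7563 × 10⁻⁴) = 0.019381 rad s⁻¹, so T = 2π/N = 324.19 s = 5.4032 min ≈ 5.40 min.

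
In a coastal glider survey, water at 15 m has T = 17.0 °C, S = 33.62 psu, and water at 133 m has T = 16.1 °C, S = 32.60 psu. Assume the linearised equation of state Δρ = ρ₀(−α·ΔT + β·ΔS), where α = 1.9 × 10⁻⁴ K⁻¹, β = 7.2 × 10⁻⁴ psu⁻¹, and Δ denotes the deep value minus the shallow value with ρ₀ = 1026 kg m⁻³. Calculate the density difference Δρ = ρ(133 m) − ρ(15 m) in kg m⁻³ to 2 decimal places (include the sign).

ΔT = -0.9 K, ΔS = -1.02 psu (deep − shallow).
Δρ/ρ₀ = −(1.9 × 10⁻⁴)(-0.9) + (7.2 × 10⁻⁴)(-1.02) = -5.634 × 10⁻⁴.
Δρ = 1026 × (-5.634 × 10⁻⁴) = -0.58 kg m⁻³.
Negative Δρ: lighter below, statically unstable.

-0.58 kg m⁻³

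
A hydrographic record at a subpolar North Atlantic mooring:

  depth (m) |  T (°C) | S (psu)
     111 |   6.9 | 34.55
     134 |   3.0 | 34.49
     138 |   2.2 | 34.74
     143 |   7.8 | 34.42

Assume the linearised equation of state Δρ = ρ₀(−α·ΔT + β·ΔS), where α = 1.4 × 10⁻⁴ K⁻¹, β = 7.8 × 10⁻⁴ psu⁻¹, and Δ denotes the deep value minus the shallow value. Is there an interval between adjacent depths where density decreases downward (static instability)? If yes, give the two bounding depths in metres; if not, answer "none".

Evaluate Δρ/ρ₀ = −αΔT + βΔS across each adjacent pair:
  111–134 m: −αΔT+βΔS = −(1.4 × 10⁻⁴)(-3.9)+(7.8 × 10⁻⁴)(-0.06) = 5.0 × 10⁻⁴ → stable
  134–138 m: −αΔT+βΔS = −(1.4 × 10⁻⁴)(-0.8)+(7.8 × 10⁻⁴)(+0.25) = 3.1 × 10⁻⁴ → stable
  138–143 m: −αΔT+βΔS = −(1.4 × 10⁻⁴)(+5.6)+(7.8 × 10⁻⁴)(-0.32) = -1.0 × 10⁻³ → UNSTABLE
The 138–143 m interval has Δρ < 0: lighter water underlies denser water.

138–143 m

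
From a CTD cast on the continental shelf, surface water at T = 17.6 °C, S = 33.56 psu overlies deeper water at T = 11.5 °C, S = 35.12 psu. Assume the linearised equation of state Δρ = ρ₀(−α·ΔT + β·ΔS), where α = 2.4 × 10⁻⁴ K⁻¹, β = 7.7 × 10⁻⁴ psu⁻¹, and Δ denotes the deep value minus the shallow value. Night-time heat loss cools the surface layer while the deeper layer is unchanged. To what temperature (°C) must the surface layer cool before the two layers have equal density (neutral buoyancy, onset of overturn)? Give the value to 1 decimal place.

6.5 °C

Neutral buoyancy requires Δρ = 0, i.e. −α(T_deep − T_surf′) + β(S_deep − S_surf) = 0.
T_surf′ = T_deep − (β/α)·ΔS = 11.5 − (7.7 × 10⁻⁴/2.4 × 10⁻⁴)·(+1.56) = 6.495 °C.
Cooling required: 17.6 − (6.495) = 11.105 °C.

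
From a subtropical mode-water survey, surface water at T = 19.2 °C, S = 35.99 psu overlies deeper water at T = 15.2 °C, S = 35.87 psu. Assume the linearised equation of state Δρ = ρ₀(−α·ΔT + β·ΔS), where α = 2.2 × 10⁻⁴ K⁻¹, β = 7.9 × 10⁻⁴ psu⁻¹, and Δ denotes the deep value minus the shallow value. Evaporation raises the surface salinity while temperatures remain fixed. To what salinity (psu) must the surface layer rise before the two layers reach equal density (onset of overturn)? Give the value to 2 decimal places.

Neutral buoyancy requires −α(T_deep − T_surf) + β(S_deep − S_surf′) = 0.
S_surf′ = S_deep − (α/β)·ΔT = 35.87 − (2.2 × 10⁻⁴/7.9 × 10⁻⁴)·(-4.0) = 36.9839 psu.
Increase required: 36.9839 − 35.99 = 0.9939 psu.

36.98 psu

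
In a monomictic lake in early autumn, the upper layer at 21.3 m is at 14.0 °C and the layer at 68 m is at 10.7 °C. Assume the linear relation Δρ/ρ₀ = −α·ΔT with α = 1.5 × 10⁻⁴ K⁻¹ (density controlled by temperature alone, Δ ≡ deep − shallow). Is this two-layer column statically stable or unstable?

stable

ΔT = 10.7 − 14.0 = -3.3 K, so Δρ/ρ₀ = −αΔT = 4.95 × 10⁻⁴.
Δρ/ρ₀ > 0, so Δρ > 0: deeper water is denser → statically stable.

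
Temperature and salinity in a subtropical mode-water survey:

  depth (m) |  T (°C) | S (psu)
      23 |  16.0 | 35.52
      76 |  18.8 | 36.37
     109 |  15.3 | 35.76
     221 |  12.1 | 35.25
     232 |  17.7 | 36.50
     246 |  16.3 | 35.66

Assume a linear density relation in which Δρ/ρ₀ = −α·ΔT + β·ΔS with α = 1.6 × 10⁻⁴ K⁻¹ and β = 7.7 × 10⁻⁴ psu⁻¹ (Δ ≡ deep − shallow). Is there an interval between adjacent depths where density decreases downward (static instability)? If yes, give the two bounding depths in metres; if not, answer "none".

Evaluate Δρ/ρ₀ = −αΔT + βΔS across each adjacent pair:
  23–76 m: −αΔT+βΔS = −(1.6 × 10⁻⁴)(+2.8)+(7.7 × 10⁻⁴)(+0.85) = 2.1 × 10⁻⁴ → stable
  76–109 m: −αΔT+βΔS = −(1.6 × 10⁻⁴)(-3.5)+(7.7 × 10⁻⁴)(-0.61) = 9.0 × 10⁻⁵ → stable
  109–221 m: −αΔT+βΔS = −(1.6 × 10⁻⁴)(-3.2)+(7.7 × 10⁻⁴)(-0.51) = 1.2 × 10⁻⁴ → stable
  221–232 m: −αΔT+βΔS = −(1.6 × 10⁻⁴)(+5.6)+(7.7 × 10⁻⁴)(+1.25) = 6.6 × 10⁻⁵ → stable
  232–246 m: −αΔT+βΔS = −(1.6 × 10⁻⁴)(-1.4)+(7.7 × 10⁻⁴)(-0.84) = -4.2 × 10⁻⁴ → UNSTABLE
The 232–246 m interval has Δρ < 0: lighter water underlies denser water.

232–246 m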